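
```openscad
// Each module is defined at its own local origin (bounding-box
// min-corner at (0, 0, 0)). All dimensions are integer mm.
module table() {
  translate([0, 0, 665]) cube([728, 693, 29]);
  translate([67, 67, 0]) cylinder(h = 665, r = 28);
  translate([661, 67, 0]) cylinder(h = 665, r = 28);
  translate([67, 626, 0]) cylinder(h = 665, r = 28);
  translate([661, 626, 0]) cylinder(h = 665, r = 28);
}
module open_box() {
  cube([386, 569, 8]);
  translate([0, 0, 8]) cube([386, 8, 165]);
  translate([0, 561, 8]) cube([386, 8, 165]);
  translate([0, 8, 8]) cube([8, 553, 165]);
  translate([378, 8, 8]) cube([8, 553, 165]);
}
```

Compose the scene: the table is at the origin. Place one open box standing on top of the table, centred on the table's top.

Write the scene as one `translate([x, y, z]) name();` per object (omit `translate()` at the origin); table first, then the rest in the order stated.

table();
translate([171, 62, 694]) open_box();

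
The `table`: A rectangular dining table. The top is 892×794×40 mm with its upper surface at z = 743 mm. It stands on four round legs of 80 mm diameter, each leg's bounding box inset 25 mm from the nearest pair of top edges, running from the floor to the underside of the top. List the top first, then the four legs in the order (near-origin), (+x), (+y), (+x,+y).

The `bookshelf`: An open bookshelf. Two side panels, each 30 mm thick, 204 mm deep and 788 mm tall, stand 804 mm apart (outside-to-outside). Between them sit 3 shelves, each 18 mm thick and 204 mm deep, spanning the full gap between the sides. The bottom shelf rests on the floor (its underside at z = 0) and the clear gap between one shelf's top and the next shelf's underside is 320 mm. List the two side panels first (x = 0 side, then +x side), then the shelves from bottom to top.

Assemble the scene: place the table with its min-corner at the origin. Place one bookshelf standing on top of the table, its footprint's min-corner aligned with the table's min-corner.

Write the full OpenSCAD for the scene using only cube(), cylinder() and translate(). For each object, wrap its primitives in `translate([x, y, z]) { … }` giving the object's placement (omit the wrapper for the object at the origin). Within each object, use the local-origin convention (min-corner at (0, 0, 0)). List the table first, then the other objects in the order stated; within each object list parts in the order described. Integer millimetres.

translate([0, 0, 703]) cube([892, 794, 40]);
translate([65, 65, 0]) cylinder(h = 703, r = 40);
translate([827, 65, 0]) cylinder(h = 703, r = 40);
translate([65, 729, 0]) cylinder(h = 703, r = 40);
translate([827, 729, 0]) cylinder(h = 703, r = 40);
translate([0, 0, 743]) {
  cube([30, 204, 788]);
  translate([774, 0, 0]) cube([30, 204, 788]);
  translate([30, 0, 0]) cube([744, 204, 18]);
  translate([30, 0, 338]) cube([744, 204, 18]);
  translate([30, 0, 676]) cube([744, 204, 18]);
}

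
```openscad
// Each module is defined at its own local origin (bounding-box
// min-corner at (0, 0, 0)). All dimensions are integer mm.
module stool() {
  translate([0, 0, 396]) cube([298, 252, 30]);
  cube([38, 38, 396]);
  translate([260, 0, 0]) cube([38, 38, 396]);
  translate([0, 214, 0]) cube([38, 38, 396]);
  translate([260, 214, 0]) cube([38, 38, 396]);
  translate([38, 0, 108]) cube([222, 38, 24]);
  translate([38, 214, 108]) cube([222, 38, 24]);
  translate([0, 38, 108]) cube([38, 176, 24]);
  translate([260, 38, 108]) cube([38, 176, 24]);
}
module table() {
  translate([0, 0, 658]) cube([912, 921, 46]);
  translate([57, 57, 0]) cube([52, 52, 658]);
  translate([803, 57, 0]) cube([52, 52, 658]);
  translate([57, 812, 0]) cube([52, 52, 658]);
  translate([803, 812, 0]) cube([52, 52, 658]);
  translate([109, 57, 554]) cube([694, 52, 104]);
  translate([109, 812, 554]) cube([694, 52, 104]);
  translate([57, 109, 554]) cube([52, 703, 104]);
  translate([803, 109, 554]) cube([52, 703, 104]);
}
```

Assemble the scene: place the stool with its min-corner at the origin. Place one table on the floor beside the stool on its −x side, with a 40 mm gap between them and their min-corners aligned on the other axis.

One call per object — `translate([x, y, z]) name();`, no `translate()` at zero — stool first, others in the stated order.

stool();
translate([-952, 0, 0]) table();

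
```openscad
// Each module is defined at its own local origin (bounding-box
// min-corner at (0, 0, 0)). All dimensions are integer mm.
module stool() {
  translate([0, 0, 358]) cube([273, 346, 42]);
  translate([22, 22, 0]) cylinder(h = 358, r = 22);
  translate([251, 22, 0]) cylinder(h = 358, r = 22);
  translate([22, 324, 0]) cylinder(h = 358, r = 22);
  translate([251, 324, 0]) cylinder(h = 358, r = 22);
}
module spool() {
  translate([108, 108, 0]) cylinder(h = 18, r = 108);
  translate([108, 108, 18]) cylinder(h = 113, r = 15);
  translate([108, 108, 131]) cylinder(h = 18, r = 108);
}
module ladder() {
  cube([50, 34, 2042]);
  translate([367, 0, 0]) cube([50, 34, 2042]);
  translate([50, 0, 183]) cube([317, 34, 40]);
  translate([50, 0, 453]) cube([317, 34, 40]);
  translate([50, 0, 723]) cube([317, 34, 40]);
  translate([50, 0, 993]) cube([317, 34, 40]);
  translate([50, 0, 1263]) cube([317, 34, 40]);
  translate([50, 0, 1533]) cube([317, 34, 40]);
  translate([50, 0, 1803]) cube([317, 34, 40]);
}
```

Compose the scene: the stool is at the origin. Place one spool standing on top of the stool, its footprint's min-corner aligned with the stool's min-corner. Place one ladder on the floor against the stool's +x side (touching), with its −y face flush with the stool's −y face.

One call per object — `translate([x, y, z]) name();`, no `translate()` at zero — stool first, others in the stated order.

stool();
translate([0, 0, 400]) spool();
translate([273, 0, 0]) ladder();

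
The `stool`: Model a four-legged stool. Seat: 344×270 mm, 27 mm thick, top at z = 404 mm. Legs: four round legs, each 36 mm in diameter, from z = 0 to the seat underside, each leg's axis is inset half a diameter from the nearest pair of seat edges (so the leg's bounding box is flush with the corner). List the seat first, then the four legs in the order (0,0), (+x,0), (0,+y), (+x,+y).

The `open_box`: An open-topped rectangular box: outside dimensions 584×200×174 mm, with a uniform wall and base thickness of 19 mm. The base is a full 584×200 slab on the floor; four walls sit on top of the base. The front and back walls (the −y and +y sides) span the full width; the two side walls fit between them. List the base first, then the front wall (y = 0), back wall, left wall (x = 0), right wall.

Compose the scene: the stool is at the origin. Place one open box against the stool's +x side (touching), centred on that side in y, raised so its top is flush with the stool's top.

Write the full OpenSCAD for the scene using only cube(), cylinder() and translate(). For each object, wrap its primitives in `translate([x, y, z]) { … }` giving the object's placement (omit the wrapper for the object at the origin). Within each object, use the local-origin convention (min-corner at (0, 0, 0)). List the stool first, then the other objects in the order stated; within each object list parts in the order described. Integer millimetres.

translate([0, 0, 377]) cube([344, 270, 27]);
translate([18, 18, 0]) cylinder(h = 377, r = 18);
translate([326, 18, 0]) cylinder(h = 377, r = 18);
translate([18, 252, 0]) cylinder(h = 377, r = 18);
translate([326, 252, 0]) cylinder(h = 377, r = 18);
translate([344, 35, 230]) {
  cube([584, 200, 19]);
  translate([0, 0, 19]) cube([584, 19, 155]);
  translate([0, 181, 19]) cube([584, 19, 155]);
  translate([0, 19, 19]) cube([19, 162, 155]);
  translate([565, 19, 19]) cube([19, 162, 155]);
}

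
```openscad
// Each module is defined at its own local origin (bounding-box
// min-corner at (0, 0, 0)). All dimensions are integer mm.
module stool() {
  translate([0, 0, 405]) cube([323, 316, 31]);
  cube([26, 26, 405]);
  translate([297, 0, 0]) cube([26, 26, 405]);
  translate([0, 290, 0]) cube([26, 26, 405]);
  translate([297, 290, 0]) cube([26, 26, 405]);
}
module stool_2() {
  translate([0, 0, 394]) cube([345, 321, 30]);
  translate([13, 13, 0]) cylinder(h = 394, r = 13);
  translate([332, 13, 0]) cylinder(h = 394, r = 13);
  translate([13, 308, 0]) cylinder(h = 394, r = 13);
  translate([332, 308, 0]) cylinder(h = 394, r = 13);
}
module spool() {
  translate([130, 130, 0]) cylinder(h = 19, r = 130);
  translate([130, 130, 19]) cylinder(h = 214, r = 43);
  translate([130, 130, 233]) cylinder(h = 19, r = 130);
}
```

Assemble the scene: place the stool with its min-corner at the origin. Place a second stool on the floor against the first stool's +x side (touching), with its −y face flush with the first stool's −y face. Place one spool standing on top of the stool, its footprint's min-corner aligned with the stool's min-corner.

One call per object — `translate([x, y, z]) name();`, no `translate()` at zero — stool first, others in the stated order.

stool();
translate([323, 0, 0]) stool_2();
translate([0, 0, 436]) spool();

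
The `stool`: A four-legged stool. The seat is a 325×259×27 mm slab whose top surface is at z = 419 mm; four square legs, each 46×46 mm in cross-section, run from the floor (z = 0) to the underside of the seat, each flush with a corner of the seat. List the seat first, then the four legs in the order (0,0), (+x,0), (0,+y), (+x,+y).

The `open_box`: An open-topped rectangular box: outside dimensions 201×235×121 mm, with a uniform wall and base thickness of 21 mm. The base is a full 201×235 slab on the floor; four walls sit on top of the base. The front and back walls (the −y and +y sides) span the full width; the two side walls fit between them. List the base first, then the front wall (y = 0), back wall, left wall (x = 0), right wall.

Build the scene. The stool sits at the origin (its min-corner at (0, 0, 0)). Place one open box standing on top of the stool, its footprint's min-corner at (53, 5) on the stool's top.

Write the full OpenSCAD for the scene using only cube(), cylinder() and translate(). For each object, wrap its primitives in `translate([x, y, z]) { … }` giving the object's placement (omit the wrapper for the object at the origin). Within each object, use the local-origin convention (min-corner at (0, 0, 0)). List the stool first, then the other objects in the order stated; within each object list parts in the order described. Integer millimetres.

translate([0, 0, 392]) cube([325, 259, 27]);
cube([46, 46, 392]);
translate([279, 0, 0]) cube([46, 46, 392]);
translate([0, 213, 0]) cube([46, 46, 392]);
translate([279, 213, 0]) cube([46, 46, 392]);
translate([53, 5, 419]) {
  cube([201, 235, 21]);
  translate([0, 0, 21]) cube([201, 21, 100]);
  translate([0, 214, 21]) cube([201, 21, 100]);
  translate([0, 21, 21]) cube([21, 193, 100]);
  translate([180, 21, 21]) cube([21, 193, 100]);
}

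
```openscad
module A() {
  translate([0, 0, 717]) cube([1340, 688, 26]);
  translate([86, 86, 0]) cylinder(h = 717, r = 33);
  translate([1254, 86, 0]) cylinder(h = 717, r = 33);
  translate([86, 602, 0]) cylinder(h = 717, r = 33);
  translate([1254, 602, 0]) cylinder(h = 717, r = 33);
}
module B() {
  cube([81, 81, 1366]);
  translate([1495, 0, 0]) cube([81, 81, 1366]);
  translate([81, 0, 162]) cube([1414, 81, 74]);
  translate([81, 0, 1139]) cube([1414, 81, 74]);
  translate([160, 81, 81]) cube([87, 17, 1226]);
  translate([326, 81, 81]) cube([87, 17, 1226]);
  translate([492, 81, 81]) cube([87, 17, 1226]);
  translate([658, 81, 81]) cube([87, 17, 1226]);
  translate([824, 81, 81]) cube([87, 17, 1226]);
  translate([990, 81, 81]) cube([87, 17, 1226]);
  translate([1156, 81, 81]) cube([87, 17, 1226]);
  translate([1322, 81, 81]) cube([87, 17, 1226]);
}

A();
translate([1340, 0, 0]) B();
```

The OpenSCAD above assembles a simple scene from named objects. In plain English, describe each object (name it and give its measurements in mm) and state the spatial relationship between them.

A is a rectangular dining table. The top is 1340×688×26 mm with its upper surface at z = 743 mm. It stands on four round legs of 66 mm diameter, each leg's bounding box inset 53 mm from the nearest pair of top edges, running from the floor to the underside of the top.

B is a fence section. Two 81×81 mm posts, 1366 mm tall, stand on the floor with a clear span of 1414 mm between their inner faces. Two horizontal rails of 81×74 mm section span the gap between the posts with their undersides at z = 162 mm and z = 1139 mm, flush with the posts' −y face. 8 pickets, each 87 mm wide, 17 mm thick and 1226 mm tall, are fixed to the +y face of the rails with their bottoms at z = 81 mm, evenly spaced across the span with equal gaps (rounded down to the nearest mm) at the −x end and between each pair — any rounding remainder accumulates at the +x end.

The fence section is against the table's +x side, with their −y faces flush.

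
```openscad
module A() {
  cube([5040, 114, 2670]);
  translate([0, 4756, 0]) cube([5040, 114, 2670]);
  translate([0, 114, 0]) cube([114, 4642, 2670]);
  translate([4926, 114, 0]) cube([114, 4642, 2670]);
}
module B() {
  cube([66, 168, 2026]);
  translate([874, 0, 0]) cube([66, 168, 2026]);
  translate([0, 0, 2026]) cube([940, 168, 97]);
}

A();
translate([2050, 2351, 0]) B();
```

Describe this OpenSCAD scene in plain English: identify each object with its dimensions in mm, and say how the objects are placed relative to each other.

A is the wall frame of a small rectangular building: four walls, each 2670 mm tall and 114 mm thick, enclosing a footprint 5040 mm (x) by 4870 mm (y) outside-to-outside, with no floor or roof. The front and back walls (the −y and +y sides) span the full width; the two side walls fit between them.

B is a rectangular door frame: two vertical jambs of 66×168 mm section, 2026 mm tall, with a clear opening 808 mm wide between their inner faces. A header 97 mm tall and 168 mm deep lies on top of the jambs and spans the full outside width.

The door frame sits inside the house frame, centred.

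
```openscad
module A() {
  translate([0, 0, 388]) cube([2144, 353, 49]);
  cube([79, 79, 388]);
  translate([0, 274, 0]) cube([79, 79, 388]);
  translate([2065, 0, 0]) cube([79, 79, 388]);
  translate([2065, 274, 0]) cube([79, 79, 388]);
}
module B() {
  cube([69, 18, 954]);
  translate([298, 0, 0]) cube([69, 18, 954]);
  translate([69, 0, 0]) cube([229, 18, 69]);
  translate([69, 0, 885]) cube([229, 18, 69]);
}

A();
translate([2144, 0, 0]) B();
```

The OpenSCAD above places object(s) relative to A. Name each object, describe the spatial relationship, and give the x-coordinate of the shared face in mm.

A is a bench. B is a picture frame. The picture frame is against the bench's +x side, with their −y faces flush. The x-coordinate of the shared face is 2144 mm.

The bench's +x face and the picture frame's −x face are both at x = 2144 mm.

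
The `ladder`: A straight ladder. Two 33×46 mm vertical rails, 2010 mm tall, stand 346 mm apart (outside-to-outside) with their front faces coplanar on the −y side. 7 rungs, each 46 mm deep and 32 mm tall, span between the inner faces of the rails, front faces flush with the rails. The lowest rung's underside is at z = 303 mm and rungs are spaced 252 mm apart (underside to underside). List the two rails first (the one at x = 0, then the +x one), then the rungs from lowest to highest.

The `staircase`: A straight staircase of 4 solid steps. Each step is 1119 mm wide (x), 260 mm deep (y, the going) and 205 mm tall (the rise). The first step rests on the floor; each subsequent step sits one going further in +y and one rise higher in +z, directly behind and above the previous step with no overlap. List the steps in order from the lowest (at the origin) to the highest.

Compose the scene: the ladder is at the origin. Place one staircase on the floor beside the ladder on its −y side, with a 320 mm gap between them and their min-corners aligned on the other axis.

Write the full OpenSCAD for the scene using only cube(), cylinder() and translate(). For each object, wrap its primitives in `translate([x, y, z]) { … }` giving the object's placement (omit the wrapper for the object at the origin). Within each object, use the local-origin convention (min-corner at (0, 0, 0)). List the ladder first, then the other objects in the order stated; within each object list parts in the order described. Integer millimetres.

cube([33, 46, 2010]);
translate([313, 0, 0]) cube([33, 46, 2010]);
translate([33, 0, 303]) cube([280, 46, 32]);
translate([33, 0, 555]) cube([280, 46, 32]);
translate([33, 0, 807]) cube([280, 46, 32]);
translate([33, 0, 1059]) cube([280, 46, 32]);
translate([33, 0, 1311]) cube([280, 46, 32]);
translate([33, 0, 1563]) cube([280, 46, 32]);
translate([33, 0, 1815]) cube([280, 46, 32]);
translate([0, -1360, 0]) {
  cube([1119, 260, 205]);
  translate([0, 260, 205]) cube([1119, 260, 205]);
  translate([0, 520, 410]) cube([1119, 260, 205]);
  translate([0, 780, 615]) cube([1119, 260, 205]);
}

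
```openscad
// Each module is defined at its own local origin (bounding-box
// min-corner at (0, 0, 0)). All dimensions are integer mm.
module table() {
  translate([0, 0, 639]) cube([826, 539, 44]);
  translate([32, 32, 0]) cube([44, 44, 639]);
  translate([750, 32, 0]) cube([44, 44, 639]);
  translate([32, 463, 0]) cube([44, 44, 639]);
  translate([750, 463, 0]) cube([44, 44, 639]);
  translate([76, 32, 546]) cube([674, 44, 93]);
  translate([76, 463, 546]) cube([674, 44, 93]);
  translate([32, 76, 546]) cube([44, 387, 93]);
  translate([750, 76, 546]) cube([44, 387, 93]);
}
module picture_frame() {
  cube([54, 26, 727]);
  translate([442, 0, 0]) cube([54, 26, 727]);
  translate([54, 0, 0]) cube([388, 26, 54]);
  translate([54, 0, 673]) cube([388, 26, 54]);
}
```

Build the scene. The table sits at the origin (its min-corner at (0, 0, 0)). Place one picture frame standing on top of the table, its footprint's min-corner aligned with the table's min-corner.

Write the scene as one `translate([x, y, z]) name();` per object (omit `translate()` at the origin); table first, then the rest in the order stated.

table();
translate([0, 0, 683]) picture_frame();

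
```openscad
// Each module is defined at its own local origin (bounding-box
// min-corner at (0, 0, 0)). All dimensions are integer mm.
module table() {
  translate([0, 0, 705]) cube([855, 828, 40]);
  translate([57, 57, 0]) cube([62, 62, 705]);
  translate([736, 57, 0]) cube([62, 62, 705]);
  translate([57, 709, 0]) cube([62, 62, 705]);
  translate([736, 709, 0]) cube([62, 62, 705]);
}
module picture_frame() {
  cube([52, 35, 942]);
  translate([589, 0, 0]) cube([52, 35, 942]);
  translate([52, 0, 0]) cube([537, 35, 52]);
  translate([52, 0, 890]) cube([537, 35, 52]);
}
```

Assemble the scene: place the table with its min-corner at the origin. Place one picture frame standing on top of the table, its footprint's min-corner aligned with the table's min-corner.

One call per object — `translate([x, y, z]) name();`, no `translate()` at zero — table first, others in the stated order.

table();
translate([0, 0, 745]) picture_frame();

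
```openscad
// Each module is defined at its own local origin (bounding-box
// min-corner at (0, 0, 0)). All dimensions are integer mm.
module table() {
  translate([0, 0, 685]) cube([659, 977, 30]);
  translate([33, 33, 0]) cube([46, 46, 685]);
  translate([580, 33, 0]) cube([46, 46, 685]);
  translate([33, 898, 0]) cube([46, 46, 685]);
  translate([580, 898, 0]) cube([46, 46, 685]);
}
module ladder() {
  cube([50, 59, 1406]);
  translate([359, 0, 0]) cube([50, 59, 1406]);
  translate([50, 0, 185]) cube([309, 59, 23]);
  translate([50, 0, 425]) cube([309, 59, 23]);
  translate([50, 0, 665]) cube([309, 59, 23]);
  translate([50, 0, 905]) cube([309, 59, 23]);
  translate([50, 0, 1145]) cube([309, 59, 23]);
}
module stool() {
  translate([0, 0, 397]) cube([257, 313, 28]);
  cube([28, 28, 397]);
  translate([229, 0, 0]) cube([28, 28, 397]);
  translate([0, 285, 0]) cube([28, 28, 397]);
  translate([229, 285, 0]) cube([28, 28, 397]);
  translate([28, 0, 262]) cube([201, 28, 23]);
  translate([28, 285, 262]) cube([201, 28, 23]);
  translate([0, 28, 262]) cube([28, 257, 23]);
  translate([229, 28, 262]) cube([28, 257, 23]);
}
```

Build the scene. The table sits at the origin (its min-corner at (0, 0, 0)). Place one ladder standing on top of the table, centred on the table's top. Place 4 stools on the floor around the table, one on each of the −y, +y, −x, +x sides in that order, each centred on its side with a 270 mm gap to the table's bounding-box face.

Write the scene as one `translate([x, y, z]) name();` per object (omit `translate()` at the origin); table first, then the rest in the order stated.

table();
translate([125, 459, 715]) ladder();
translate([201, -583, 0]) stool();
translate([201, 1247, 0]) stool();
translate([-527, 332, 0]) stool();
translate([929, 332, 0]) stool();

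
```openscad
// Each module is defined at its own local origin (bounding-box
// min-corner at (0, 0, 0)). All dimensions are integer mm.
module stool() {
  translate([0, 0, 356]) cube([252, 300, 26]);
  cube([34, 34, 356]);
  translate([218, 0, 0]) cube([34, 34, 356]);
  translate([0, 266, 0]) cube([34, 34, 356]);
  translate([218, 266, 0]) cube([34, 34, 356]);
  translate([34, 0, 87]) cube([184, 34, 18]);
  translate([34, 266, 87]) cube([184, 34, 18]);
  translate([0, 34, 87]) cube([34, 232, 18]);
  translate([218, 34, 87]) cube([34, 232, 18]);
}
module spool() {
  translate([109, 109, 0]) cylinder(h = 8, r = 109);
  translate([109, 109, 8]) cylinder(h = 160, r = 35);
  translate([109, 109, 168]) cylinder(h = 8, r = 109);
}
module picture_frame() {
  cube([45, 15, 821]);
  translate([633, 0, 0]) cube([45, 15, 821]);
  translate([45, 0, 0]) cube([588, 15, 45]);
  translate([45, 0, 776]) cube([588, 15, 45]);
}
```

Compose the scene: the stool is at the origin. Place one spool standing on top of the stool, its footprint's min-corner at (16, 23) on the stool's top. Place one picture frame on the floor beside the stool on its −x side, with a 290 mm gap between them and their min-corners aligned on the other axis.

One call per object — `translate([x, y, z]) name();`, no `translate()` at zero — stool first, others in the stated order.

stool();
translate([16, 23, 382]) spool();
translate([-968, 0, 0]) picture_frame();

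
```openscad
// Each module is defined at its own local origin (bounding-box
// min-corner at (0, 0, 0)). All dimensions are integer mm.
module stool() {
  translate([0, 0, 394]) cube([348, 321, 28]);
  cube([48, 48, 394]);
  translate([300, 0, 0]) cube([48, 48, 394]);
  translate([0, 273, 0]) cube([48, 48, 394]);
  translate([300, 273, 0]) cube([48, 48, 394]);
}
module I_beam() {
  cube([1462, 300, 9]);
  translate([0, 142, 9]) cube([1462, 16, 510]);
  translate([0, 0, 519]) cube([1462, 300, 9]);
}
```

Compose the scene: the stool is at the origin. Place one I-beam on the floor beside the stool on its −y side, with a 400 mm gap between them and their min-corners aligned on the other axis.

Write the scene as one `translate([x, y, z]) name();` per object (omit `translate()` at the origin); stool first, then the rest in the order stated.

stool();
translate([0, -700, 0]) I_beam();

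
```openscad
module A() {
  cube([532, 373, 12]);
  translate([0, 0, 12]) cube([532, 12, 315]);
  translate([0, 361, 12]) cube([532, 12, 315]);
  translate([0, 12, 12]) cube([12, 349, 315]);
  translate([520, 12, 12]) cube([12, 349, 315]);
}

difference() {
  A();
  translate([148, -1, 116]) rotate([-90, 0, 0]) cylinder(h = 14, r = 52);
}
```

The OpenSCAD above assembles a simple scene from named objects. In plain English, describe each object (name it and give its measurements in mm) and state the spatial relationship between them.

A is an open-topped rectangular box: outside dimensions 532×373×327 mm, with a uniform wall and base thickness of 12 mm. The base is a full 532×373 slab on the floor; four walls sit on top of the base. The front and back walls (the −y and +y sides) span the full width; the two side walls fit between them.

The open box has a circular hole of radius 52 mm through its front wall, centred at (x = 148, z = 116).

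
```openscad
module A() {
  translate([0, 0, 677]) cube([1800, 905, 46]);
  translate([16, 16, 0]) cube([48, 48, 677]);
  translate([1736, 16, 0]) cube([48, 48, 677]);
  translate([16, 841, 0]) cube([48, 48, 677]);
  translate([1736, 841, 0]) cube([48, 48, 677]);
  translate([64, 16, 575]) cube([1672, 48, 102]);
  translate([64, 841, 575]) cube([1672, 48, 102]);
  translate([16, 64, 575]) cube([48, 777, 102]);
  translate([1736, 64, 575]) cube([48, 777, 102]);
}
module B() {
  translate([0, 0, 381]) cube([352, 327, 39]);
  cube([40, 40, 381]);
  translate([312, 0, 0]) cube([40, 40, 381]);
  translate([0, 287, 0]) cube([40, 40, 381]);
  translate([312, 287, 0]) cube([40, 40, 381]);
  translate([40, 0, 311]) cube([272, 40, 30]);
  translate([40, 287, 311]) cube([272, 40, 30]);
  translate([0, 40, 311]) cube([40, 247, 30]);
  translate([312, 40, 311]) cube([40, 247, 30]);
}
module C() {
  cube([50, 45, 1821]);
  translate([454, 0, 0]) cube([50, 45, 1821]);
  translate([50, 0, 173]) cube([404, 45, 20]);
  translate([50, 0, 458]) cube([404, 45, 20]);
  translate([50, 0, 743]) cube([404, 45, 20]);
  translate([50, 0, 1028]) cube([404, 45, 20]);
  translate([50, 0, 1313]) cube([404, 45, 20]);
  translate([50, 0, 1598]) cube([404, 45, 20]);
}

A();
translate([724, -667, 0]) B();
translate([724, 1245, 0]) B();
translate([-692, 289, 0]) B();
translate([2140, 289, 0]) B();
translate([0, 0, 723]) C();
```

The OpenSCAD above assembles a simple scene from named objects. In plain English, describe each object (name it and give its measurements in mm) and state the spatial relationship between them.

A is a rectangular dining table. The top is 1800×905×46 mm with its upper surface at z = 723 mm. It stands on four 48×48 mm square legs, each inset 16 mm from the nearest pair of top edges, running from the floor to the underside of the top. Four apron rails, 48 mm thick and 102 mm tall, run between adjacent legs with their top edges flush with the underside of the top and their outer faces flush with the legs' outer faces.

B is a four-legged stool. The seat is a 352×327×39 mm slab whose top surface is at z = 420 mm; four square legs, each 40×40 mm in cross-section, run from the floor (z = 0) to the underside of the seat, each flush with a corner of the seat. Four stretchers, 40 mm wide and 30 mm tall, connect adjacent legs with their undersides at z = 311 mm, each running between the inner faces of the legs it joins and aligned with the legs' outer faces on the other axis.

C is a wooden ladder with two side rails of 50×45 mm section and 1821 mm height, set 504 mm apart overall. Between them run 6 rectangular rungs (45 mm deep, 20 mm thick), front faces flush with the rails' −y face. The bottom of the first rung is 173 mm above the floor and each subsequent rung is 285 mm higher than the one below.

Four stools sit around the table at the −y, +y, −x, +x sides. The ladder is on top of the table.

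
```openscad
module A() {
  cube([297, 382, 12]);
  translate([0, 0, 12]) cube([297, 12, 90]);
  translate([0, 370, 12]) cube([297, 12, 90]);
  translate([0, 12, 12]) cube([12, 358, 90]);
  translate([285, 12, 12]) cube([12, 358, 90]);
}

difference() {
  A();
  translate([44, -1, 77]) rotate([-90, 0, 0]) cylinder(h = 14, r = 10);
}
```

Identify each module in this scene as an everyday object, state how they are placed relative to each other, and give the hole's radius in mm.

The subtracted cylinder has r = 10 mm.

A is an open box. The open box has a circular hole through its front wall. The hole's radius is 10 mm.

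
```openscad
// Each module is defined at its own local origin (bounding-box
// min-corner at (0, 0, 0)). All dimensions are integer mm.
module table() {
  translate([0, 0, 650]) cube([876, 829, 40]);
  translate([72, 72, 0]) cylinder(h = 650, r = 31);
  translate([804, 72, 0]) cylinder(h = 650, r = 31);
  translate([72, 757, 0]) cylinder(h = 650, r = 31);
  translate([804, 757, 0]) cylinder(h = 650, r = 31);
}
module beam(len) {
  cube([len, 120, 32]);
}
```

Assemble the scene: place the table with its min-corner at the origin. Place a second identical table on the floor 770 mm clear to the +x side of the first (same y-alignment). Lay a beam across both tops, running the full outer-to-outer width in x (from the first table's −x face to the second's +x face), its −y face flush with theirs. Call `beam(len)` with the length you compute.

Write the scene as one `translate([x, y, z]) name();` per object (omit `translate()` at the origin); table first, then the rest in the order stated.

table();
translate([1646, 0, 0]) table();
translate([0, 0, 690]) beam(2522);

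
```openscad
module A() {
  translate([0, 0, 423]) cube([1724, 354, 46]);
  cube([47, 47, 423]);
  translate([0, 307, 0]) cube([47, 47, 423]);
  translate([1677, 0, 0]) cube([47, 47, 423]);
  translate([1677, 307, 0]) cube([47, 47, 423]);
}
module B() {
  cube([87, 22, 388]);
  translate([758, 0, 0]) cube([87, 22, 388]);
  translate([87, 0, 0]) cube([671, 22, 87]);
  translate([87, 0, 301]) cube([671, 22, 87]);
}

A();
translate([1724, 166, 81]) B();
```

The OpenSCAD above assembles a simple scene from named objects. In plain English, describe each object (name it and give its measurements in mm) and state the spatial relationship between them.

A is a bench: a 1724×354 mm seat slab, 46 mm thick, top at z = 469 mm, on four 47×47 mm square legs flush with the seat corners and standing on z = 0.

B is a rectangular picture frame lying in the x–z plane (depth along y). The opening is 671 mm wide (x) by 214 mm tall (z), surrounded by a border 87 mm wide on all four sides. The frame is 22 mm deep and is made of two full-height vertical stiles with two horizontal rails fitted between them.

The picture frame is beside the bench with their tops flush at z = 469.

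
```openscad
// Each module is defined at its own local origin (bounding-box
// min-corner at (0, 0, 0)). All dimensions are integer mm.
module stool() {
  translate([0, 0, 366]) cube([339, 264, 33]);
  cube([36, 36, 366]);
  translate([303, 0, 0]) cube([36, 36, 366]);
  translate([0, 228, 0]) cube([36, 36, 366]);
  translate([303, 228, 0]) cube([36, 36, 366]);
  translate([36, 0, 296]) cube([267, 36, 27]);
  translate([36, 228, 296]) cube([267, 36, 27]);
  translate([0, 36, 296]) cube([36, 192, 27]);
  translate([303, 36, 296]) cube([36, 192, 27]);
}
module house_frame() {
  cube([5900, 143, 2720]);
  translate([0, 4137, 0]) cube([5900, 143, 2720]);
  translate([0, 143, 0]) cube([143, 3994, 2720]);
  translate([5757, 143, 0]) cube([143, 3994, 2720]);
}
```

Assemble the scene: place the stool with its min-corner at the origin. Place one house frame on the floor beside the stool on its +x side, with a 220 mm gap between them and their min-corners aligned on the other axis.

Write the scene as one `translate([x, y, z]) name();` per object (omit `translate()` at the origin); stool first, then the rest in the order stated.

stool();
translate([559, 0, 0]) house_frame();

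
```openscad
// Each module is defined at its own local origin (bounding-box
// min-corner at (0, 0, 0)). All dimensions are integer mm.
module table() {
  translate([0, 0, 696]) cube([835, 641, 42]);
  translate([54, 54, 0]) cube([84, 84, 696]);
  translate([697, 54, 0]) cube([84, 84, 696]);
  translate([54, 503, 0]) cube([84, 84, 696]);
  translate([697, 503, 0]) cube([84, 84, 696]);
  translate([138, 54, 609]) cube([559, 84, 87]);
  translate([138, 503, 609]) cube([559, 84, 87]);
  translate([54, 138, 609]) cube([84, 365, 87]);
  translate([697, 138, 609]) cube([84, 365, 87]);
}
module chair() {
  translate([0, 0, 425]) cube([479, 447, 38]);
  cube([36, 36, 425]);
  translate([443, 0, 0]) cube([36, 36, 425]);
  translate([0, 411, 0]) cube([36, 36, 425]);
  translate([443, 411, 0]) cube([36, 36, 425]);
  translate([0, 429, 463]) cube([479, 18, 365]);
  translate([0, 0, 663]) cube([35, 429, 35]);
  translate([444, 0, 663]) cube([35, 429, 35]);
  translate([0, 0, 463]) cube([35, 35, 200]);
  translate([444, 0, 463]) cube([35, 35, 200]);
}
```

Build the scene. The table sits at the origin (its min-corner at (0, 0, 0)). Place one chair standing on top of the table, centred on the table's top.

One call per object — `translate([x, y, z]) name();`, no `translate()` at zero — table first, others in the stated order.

table();
translate([178, 97, 738]) chair();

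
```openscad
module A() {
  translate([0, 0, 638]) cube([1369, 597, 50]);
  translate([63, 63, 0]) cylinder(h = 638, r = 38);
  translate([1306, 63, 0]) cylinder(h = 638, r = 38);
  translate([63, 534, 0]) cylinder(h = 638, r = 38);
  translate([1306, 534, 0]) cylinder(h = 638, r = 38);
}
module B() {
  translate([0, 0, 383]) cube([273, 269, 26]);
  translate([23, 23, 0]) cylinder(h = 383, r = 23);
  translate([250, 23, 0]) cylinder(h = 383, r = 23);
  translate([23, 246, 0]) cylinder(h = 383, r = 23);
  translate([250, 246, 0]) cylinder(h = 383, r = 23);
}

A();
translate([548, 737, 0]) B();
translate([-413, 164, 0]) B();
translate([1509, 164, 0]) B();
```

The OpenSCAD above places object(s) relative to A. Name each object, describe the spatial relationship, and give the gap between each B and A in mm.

A is a table. B is a stool. Three stools sit around the table at the +y, −x, +x sides. The gap between each stool and the table is 140 mm.

Each stool's nearest face is 140 mm from the table's bounding box.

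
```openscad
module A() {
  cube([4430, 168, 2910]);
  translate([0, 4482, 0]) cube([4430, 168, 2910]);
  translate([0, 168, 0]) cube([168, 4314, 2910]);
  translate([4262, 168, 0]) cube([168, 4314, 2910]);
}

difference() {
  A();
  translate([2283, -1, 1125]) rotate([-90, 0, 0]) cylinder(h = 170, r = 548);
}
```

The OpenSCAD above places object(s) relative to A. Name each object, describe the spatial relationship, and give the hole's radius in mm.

The subtracted cylinder has r = 548 mm.

A is a house frame. The house frame has a circular hole through its front wall. The hole's radius is 548 mm.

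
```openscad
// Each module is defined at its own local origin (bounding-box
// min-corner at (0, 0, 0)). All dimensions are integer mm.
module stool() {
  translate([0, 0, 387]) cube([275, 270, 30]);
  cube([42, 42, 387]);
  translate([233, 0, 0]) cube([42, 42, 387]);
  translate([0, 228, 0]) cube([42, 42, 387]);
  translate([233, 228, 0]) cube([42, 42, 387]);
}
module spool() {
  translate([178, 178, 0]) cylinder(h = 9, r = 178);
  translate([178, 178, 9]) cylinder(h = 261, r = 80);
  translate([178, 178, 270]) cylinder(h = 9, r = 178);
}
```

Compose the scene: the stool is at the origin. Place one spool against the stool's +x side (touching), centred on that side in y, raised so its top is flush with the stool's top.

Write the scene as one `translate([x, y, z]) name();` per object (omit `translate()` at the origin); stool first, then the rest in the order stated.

stool();
translate([275, -43, 138]) spool();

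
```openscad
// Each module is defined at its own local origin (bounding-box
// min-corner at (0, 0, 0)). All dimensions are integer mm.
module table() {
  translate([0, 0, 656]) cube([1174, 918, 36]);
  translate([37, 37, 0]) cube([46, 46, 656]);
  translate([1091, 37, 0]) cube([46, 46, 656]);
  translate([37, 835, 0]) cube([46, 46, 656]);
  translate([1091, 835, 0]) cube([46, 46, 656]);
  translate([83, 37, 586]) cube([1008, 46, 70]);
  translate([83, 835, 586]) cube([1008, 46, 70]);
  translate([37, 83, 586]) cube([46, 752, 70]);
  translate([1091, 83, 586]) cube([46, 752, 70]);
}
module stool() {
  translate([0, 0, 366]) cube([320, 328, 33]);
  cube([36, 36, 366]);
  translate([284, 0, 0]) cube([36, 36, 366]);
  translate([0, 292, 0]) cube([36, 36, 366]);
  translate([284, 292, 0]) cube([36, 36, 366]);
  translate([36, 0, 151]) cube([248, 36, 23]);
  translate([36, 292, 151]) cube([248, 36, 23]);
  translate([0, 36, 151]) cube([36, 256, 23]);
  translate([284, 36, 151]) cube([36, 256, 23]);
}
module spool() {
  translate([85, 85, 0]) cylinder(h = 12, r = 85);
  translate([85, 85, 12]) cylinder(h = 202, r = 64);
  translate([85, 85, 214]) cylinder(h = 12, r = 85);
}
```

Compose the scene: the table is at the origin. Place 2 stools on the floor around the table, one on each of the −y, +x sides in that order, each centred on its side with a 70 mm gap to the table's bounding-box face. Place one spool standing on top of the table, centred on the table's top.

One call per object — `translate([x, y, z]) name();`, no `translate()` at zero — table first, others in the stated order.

table();
translate([427, -398, 0]) stool();
translate([1244, 295, 0]) stool();
translate([502, 374, 692]) spool();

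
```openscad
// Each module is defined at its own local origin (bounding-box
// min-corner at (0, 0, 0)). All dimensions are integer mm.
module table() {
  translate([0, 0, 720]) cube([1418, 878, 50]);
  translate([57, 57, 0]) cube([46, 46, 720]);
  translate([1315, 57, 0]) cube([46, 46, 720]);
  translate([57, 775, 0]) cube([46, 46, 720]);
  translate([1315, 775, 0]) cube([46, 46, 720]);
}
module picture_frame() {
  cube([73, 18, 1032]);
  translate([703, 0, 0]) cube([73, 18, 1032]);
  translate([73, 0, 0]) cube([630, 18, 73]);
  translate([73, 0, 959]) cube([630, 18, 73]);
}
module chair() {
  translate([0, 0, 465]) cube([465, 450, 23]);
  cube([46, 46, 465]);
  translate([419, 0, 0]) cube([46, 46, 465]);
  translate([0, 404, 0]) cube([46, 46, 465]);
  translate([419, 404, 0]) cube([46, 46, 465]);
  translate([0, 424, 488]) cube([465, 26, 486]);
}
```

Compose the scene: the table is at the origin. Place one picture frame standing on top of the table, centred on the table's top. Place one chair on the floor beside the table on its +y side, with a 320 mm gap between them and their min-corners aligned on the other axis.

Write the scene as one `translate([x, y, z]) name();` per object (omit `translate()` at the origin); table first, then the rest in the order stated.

table();
translate([321, 430, 770]) picture_frame();
translate([0, 1198, 0]) chair();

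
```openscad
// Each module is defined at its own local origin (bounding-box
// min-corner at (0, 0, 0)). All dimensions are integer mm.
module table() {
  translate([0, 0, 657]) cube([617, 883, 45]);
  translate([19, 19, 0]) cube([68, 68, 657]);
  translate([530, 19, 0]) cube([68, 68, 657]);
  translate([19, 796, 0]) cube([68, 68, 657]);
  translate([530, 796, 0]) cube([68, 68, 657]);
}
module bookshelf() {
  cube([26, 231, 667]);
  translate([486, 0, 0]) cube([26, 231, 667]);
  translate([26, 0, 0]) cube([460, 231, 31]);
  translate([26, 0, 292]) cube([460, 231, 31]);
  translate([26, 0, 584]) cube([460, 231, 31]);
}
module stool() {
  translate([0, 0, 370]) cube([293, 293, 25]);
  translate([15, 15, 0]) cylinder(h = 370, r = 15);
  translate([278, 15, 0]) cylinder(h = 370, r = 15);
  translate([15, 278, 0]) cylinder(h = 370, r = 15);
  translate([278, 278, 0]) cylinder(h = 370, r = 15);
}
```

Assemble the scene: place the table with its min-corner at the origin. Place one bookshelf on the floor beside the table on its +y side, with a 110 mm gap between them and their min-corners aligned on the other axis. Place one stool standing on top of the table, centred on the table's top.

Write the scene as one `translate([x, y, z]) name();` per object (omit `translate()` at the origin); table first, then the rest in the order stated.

table();
translate([0, 993, 0]) bookshelf();
translate([162, 295, 702]) stool();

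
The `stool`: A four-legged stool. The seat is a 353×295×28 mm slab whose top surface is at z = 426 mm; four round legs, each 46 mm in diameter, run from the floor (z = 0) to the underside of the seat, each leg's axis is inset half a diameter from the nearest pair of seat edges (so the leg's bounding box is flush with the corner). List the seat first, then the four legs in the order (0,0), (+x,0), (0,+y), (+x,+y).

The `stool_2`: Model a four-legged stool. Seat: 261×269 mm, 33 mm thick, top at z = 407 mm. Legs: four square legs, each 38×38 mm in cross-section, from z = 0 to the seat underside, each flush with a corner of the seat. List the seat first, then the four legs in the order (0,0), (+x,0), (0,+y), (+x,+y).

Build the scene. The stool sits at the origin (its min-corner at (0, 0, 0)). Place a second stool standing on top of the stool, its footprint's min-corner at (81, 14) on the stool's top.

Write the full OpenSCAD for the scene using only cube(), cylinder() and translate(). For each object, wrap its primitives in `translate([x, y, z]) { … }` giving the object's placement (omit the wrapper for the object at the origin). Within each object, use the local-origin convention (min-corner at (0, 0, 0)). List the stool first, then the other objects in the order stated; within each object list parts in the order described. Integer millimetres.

translate([0, 0, 398]) cube([353, 295, 28]);
translate([23, 23, 0]) cylinder(h = 398, r = 23);
translate([330, 23, 0]) cylinder(h = 398, r = 23);
translate([23, 272, 0]) cylinder(h = 398, r = 23);
translate([330, 272, 0]) cylinder(h = 398, r = 23);
translate([81, 14, 426]) {
  translate([0, 0, 374]) cube([261, 269, 33]);
  cube([38, 38, 374]);
  translate([223, 0, 0]) cube([38, 38, 374]);
  translate([0, 231, 0]) cube([38, 38, 374]);
  translate([223, 231, 0]) cube([38, 38, 374]);
}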